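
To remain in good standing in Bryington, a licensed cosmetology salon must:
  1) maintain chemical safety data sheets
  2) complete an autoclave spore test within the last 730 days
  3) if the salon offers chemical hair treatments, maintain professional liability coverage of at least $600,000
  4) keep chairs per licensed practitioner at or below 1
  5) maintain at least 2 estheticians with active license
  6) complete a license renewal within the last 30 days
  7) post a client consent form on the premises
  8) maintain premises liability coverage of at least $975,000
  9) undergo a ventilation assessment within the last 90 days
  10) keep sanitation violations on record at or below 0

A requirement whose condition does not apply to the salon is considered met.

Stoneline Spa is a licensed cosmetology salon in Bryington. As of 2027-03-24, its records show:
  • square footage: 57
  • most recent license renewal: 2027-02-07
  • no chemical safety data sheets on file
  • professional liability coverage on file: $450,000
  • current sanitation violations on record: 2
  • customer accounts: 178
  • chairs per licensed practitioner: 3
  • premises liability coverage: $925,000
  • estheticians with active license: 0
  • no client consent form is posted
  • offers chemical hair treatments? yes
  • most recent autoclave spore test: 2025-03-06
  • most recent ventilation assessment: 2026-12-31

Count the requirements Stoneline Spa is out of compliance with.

1. chemical safety data sheets absent → not met
2. autoclave spore test 748 days ago vs limit 730 → not met
3. condition 'offers chemical hair treatments' holds; professional liability coverage $450,000 < $600,000 → not met
4. chairs per licensed practitioner 3 > 1 → not met
5. estheticians with active license 0 < 2 → not met
6. license renewal 45 days ago vs limit 30 → not met
7. client consent form absent → not met
8. premises liability coverage $925,000 < $975,000 → not met
9. ventilation assessment 83 days ago vs limit 90 → met
10. sanitation violations on record 2 > 0 → not met
Not met: 9 of 10

9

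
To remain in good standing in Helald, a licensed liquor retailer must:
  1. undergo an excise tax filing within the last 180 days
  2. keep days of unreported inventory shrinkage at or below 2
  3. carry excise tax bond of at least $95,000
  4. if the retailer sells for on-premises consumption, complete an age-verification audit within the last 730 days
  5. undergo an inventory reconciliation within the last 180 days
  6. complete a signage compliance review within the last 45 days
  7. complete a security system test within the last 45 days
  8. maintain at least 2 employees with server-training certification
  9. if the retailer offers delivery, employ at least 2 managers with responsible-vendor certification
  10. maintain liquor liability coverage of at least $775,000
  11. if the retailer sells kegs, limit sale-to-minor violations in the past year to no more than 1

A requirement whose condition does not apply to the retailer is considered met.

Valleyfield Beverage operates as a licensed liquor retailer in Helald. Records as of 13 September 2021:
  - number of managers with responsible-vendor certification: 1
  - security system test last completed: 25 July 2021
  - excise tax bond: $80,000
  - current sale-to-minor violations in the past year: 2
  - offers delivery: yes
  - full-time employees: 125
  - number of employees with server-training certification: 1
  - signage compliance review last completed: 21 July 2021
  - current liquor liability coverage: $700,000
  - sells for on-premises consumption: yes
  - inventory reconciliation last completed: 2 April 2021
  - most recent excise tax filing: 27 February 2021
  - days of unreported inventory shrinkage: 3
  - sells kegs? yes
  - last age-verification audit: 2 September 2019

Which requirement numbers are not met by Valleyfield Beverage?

1, 2, 3, 4, 6, 7, 8, 9, 10, 11

1. excise tax filing 198 days ago vs limit 180 → not met
2. days of unreported inventory shrinkage 3 > 2 → not met
3. excise tax bond $80,000 < $95,000 → not met
4. condition 'sells for on-premises consumption' holds; age-verification audit 742 days ago vs limit 730 → not met
5. inventory reconciliation 164 days ago vs limit 180 → met
6. signage compliance review 54 days ago vs limit 45 → not met
7. security system test 50 days ago vs limit 45 → not met
8. employees with server-training certification 1 < 2 → not met
9. condition 'offers delivery' holds; managers with responsible-vendor certification 1 < 2 → not met
10. liquor liability coverage $700,000 < $775,000 → not met
11. condition 'sells kegs' holds; sale-to-minor violations in the past year 2 > 1 → not met
Not met: 1, 2, 3, 4, 6, 7, 8, 9, 10, 11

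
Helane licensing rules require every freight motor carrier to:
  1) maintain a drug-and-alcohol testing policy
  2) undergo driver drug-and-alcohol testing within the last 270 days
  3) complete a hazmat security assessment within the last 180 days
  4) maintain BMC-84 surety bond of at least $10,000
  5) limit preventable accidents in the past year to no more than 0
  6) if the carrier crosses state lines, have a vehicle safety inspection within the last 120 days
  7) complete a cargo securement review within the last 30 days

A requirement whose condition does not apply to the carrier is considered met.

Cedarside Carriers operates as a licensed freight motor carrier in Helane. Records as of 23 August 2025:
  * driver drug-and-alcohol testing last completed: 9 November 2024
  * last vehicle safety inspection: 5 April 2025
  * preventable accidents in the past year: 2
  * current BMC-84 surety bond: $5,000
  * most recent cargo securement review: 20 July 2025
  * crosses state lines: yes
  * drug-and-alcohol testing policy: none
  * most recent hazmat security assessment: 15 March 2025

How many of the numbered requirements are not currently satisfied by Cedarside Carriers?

6

1. drug-and-alcohol testing policy absent → not met
2. driver drug-and-alcohol testing 287 days ago vs limit 270 → not met
3. hazmat security assessment 161 days ago vs limit 180 → met
4. BMC-84 surety bond $5,000 < $10,000 → not met
5. preventable accidents in the past year 2 > 0 → not met
6. condition 'crosses state lines' holds; vehicle safety inspection 140 days ago vs limit 120 → not met
7. cargo securement review 34 days ago vs limit 30 → not met
Not met: 6 of 7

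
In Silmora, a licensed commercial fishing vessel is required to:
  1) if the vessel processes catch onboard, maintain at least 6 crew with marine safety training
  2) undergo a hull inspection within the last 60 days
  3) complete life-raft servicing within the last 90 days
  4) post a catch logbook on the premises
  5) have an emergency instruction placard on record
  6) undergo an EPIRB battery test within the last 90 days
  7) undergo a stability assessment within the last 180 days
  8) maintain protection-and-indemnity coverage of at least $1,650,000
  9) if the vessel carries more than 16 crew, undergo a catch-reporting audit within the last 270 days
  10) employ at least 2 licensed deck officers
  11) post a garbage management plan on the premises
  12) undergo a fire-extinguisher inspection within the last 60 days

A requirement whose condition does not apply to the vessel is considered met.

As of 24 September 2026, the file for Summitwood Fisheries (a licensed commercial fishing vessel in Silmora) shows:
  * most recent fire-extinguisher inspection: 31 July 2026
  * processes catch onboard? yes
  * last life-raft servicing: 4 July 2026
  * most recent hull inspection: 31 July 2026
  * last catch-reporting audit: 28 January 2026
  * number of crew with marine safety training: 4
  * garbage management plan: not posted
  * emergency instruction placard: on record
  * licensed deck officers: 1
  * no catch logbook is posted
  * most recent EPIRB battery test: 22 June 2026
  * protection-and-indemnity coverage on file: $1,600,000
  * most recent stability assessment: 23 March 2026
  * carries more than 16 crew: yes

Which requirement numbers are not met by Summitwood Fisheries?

1. condition 'processes catch onboard' holds; crew with marine safety training 4 < 6 → not met
2. hull inspection 55 days ago vs limit 60 → met
3. life-raft servicing 82 days ago vs limit 90 → met
4. catch logbook absent → not met
5. emergency instruction placard present → met
6. EPIRB battery test 94 days ago vs limit 90 → not met
7. stability assessment 185 days ago vs limit 180 → not met
8. protection-and-indemnity coverage $1,600,000 < $1,650,000 → not met
9. condition 'carries more than 16 crew' holds; catch-reporting audit 239 days ago vs limit 270 → met
10. licensed deck officers 1 < 2 → not met
11. garbage management plan absent → not met
12. fire-extinguisher inspection 55 days ago vs limit 60 → met
Not met: 1, 4, 6, 7, 8, 10, 11

1, 4, 6, 7, 8, 10, 11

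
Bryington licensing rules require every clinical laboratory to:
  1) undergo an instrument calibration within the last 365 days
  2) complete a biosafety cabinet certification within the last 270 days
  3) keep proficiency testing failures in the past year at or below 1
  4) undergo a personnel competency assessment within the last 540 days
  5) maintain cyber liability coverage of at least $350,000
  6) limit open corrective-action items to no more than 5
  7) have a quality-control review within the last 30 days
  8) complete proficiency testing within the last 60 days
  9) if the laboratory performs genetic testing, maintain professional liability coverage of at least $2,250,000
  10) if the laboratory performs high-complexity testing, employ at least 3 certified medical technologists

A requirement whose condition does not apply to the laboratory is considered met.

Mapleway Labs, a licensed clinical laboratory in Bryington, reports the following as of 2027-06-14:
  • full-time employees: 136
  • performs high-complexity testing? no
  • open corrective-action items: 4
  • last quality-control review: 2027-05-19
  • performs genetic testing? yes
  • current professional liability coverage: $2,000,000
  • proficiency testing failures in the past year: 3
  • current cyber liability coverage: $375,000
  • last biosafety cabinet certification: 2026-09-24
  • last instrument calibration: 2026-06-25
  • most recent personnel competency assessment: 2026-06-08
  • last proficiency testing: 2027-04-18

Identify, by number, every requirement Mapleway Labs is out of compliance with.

1. instrument calibration 354 days ago vs limit 365 → met
2. biosafety cabinet certification 263 days ago vs limit 270 → met
3. proficiency testing failures in the past year 3 > 1 → not met
4. personnel competency assessment 371 days ago vs limit 540 → met
5. cyber liability coverage $375,000 ≥ $350,000 → met
6. open corrective-action items 4 ≤ 5 → met
7. quality-control review 26 days ago vs limit 30 → met
8. proficiency testing 57 days ago vs limit 60 → met
9. condition 'performs genetic testing' holds; professional liability coverage $2,000,000 < $2,250,000 → not met
10. condition 'performs high-complexity testing' does not hold → requirement n/a → met
Not met: 3, 9

3, 9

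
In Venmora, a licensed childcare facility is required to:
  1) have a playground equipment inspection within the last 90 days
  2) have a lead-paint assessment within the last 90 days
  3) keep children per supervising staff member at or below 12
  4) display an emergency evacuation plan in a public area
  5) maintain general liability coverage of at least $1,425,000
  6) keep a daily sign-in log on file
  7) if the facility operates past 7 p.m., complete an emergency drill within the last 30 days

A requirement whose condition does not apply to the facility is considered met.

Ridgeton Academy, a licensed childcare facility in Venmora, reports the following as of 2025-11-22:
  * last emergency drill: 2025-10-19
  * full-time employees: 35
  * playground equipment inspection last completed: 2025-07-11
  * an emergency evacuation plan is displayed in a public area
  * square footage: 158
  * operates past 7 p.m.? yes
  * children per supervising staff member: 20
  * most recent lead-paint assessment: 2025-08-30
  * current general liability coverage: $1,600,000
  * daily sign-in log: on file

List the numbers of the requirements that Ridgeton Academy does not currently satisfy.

1, 3, 7

1. playground equipment inspection 134 days ago vs limit 90 → not met
2. lead-paint assessment 84 days ago vs limit 90 → met
3. children per supervising staff member 20 > 12 → not met
4. emergency evacuation plan present → met
5. general liability coverage $1,600,000 ≥ $1,425,000 → met
6. daily sign-in log present → met
7. condition 'operates past 7 p.m.' holds; emergency drill 34 days ago vs limit 30 → not met
Not met: 1, 3, 7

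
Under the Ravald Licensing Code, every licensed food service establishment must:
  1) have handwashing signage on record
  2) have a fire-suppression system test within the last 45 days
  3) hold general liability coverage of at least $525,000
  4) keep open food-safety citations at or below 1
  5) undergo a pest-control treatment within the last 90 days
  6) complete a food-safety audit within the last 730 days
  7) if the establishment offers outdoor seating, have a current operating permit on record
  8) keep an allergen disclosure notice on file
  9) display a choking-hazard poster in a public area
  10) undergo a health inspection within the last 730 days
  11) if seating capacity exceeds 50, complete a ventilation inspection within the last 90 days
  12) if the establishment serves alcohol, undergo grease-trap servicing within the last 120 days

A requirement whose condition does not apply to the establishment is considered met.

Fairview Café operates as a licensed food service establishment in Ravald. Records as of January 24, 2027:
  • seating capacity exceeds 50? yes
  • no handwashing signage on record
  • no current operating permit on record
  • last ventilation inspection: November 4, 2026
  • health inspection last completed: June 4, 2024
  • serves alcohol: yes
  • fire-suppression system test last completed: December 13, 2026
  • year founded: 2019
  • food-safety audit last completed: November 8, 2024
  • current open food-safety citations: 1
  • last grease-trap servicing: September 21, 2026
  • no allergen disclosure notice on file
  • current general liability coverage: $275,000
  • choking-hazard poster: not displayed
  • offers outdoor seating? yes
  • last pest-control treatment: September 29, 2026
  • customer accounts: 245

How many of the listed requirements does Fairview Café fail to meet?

1. handwashing signage absent → not met
2. fire-suppression system test 42 days ago vs limit 45 → met
3. general liability coverage $275,000 < $525,000 → not met
4. open food-safety citations 1 ≤ 1 → met
5. pest-control treatment 117 days ago vs limit 90 → not met
6. food-safety audit 807 days ago vs limit 730 → not met
7. condition 'offers outdoor seating' holds; current operating permit absent → not met
8. allergen disclosure notice absent → not met
9. choking-hazard poster absent → not met
10. health inspection 964 days ago vs limit 730 → not met
11. condition 'seating capacity exceeds 50' holds; ventilation inspection 81 days ago vs limit 90 → met
12. condition 'serves alcohol' holds; grease-trap servicing 125 days ago vs limit 120 → not met
Not met: 9 of 12

9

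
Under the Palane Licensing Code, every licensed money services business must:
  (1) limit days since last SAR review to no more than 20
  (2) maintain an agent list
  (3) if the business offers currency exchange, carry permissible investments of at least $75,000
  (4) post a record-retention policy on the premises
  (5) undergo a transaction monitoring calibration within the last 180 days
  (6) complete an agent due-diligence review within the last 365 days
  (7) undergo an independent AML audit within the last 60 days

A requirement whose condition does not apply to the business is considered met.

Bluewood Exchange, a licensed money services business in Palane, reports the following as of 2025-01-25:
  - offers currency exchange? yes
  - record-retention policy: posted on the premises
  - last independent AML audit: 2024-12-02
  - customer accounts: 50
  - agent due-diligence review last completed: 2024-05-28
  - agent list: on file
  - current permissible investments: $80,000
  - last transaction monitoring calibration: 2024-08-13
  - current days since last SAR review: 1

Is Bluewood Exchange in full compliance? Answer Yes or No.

Yes

1. days since last SAR review 1 ≤ 20 → met
2. agent list present → met
3. condition 'offers currency exchange' holds; permissible investments $80,000 ≥ $75,000 → met
4. record-retention policy present → met
5. transaction monitoring calibration 165 days ago vs limit 180 → met
6. agent due-diligence review 242 days ago vs limit 365 → met
7. independent AML audit 54 days ago vs limit 60 → met
All met.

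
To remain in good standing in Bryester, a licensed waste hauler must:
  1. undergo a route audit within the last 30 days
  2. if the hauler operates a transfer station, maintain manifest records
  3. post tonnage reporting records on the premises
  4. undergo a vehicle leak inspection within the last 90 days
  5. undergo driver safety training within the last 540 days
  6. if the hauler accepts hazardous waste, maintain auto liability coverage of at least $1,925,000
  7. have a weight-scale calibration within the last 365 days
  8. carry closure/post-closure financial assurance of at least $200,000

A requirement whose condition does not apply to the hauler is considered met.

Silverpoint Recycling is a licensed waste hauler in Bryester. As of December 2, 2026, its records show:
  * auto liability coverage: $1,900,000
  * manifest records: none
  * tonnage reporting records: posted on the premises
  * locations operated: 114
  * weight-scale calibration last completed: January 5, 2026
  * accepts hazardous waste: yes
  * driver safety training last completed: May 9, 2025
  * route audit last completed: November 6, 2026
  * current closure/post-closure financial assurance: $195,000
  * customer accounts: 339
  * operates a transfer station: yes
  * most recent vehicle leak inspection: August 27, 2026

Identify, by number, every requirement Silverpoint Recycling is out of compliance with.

1. route audit 26 days ago vs limit 30 → met
2. condition 'operates a transfer station' holds; manifest records absent → not met
3. tonnage reporting records present → met
4. vehicle leak inspection 97 days ago vs limit 90 → not met
5. driver safety training 572 days ago vs limit 540 → not met
6. condition 'accepts hazardous waste' holds; auto liability coverage $1,900,000 < $1,925,000 → not met
7. weight-scale calibration 331 days ago vs limit 365 → met
8. closure/post-closure financial assurance $195,000 < $200,000 → not met
Not met: 2, 4, 5, 6, 8

2, 4, 5, 6, 8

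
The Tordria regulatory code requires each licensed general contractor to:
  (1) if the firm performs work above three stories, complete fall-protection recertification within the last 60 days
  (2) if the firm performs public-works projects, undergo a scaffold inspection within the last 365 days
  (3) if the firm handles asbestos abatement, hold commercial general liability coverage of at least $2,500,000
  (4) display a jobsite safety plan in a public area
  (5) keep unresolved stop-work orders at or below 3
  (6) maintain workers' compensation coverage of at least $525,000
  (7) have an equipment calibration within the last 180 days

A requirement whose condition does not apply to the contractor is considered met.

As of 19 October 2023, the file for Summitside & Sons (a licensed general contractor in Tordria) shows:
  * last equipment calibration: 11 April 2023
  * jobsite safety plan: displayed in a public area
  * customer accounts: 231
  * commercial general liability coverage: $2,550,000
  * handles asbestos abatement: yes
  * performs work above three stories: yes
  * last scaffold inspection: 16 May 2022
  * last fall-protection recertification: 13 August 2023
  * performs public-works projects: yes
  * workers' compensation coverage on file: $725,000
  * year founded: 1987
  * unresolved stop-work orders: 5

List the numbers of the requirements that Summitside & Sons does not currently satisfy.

1. condition 'performs work above three stories' holds; fall-protection recertification 67 days ago vs limit 60 → not met
2. condition 'performs public-works projects' holds; scaffold inspection 521 days ago vs limit 365 → not met
3. condition 'handles asbestos abatement' holds; commercial general liability coverage $2,550,000 ≥ $2,500,000 → met
4. jobsite safety plan present → met
5. unresolved stop-work orders 5 > 3 → not met
6. workers' compensation coverage $725,000 ≥ $525,000 → met
7. equipment calibration 191 days ago vs limit 180 → not met
Not met: 1, 2, 5, 7

1, 2, 5, 7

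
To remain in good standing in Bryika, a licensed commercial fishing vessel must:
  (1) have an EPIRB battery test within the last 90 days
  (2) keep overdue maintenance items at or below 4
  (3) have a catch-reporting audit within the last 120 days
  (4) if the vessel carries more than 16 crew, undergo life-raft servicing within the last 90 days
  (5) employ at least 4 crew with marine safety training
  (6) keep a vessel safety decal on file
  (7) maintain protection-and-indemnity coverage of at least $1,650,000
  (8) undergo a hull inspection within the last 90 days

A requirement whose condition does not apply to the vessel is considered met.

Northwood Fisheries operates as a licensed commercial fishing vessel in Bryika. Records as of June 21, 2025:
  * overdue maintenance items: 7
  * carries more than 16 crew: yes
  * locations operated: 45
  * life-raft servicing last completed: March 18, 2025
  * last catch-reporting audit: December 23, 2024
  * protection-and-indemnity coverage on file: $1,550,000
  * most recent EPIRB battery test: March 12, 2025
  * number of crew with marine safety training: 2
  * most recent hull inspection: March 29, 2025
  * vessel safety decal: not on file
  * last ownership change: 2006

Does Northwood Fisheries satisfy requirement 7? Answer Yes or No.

No

7. protection-and-indemnity coverage $1,550,000 < $1,650,000 → not met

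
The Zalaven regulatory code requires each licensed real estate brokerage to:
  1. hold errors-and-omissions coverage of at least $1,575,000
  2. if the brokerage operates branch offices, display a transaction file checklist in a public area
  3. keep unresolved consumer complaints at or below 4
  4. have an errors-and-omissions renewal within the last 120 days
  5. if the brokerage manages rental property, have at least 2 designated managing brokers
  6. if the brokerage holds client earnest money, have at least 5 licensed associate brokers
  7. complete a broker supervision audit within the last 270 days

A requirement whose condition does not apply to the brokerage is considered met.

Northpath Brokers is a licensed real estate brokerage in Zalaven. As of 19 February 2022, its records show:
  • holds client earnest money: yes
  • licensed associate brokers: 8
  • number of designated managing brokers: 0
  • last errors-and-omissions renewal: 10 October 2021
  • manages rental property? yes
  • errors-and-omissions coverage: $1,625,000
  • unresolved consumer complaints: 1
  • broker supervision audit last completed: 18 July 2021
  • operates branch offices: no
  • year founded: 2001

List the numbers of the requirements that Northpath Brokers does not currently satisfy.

1. errors-and-omissions coverage $1,625,000 ≥ $1,575,000 → met
2. condition 'operates branch offices' does not hold → requirement n/a → met
3. unresolved consumer complaints 1 ≤ 4 → met
4. errors-and-omissions renewal 132 days ago vs limit 120 → not met
5. condition 'manages rental property' holds; designated managing brokers 0 < 2 → not met
6. condition 'holds client earnest money' holds; licensed associate brokers 8 ≥ 5 → met
7. broker supervision audit 216 days ago vs limit 270 → met
Not met: 4, 5

4, 5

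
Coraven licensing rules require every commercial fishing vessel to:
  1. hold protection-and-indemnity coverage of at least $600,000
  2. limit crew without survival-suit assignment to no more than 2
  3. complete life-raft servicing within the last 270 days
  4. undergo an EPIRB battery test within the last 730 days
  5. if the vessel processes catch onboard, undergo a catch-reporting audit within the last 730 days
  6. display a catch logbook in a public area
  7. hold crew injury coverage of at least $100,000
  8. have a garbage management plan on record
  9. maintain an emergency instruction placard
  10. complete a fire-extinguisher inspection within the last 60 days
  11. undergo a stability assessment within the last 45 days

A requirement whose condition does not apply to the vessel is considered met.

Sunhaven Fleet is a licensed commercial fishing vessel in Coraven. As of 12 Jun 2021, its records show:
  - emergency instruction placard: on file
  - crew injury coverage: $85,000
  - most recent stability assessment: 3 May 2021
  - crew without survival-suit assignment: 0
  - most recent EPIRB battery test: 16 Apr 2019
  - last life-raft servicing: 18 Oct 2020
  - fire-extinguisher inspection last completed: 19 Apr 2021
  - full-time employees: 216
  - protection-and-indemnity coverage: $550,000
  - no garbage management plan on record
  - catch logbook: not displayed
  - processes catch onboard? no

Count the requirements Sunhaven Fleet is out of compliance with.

5

1. protection-and-indemnity coverage $550,000 < $600,000 → not met
2. crew without survival-suit assignment 0 ≤ 2 → met
3. life-raft servicing 237 days ago vs limit 270 → met
4. EPIRB battery test 788 days ago vs limit 730 → not met
5. condition 'processes catch onboard' does not hold → requirement n/a → met
6. catch logbook absent → not met
7. crew injury coverage $85,000 < $100,000 → not met
8. garbage management plan absent → not met
9. emergency instruction placard present → met
10. fire-extinguisher inspection 54 days ago vs limit 60 → met
11. stability assessment 40 days ago vs limit 45 → met
Not met: 5 of 11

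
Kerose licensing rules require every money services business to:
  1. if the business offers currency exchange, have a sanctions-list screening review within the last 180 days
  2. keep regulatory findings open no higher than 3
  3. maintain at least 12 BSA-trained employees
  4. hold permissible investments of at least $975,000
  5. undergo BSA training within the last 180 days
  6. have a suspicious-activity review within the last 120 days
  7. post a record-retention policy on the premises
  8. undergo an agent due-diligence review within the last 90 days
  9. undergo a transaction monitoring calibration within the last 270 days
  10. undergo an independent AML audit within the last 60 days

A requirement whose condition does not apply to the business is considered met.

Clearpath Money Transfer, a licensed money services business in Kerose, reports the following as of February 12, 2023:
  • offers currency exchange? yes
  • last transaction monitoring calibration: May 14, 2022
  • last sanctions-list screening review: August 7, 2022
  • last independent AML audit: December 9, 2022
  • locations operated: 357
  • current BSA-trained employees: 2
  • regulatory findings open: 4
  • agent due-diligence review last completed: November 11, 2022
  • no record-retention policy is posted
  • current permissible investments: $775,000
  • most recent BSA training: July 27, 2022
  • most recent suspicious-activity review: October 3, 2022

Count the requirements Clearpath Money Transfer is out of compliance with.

10

1. condition 'offers currency exchange' holds; sanctions-list screening review 189 days ago vs limit 180 → not met
2. regulatory findings open 4 > 3 → not met
3. BSA-trained employees 2 < 12 → not met
4. permissible investments $775,000 < $975,000 → not met
5. BSA training 200 days ago vs limit 180 → not met
6. suspicious-activity review 132 days ago vs limit 120 → not met
7. record-retention policy absent → not met
8. agent due-diligence review 93 days ago vs limit 90 → not met
9. transaction monitoring calibration 274 days ago vs limit 270 → not met
10. independent AML audit 65 days ago vs limit 60 → not met
Not met: 10 of 10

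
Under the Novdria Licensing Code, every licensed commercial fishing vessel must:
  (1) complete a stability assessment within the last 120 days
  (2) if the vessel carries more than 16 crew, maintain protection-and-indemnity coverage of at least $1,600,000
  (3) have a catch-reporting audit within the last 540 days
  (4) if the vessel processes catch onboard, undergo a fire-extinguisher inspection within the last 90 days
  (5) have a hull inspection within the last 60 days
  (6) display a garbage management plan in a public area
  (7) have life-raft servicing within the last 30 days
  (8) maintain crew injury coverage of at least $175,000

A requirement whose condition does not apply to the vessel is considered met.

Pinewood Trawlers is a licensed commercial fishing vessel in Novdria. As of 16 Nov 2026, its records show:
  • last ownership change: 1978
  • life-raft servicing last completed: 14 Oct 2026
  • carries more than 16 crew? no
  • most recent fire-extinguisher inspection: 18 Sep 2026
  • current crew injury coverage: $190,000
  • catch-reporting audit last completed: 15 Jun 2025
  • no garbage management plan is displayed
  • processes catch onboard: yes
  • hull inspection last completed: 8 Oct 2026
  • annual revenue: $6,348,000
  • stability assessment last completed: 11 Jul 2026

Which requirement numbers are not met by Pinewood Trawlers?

1. stability assessment 128 days ago vs limit 120 → not met
2. condition 'carries more than 16 crew' does not hold → requirement n/a → met
3. catch-reporting audit 519 days ago vs limit 540 → met
4. condition 'processes catch onboard' holds; fire-extinguisher inspection 59 days ago vs limit 90 → met
5. hull inspection 39 days ago vs limit 60 → met
6. garbage management plan absent → not met
7. life-raft servicing 33 days ago vs limit 30 → not met
8. crew injury coverage $190,000 ≥ $175,000 → met
Not met: 1, 6, 7

1, 6, 7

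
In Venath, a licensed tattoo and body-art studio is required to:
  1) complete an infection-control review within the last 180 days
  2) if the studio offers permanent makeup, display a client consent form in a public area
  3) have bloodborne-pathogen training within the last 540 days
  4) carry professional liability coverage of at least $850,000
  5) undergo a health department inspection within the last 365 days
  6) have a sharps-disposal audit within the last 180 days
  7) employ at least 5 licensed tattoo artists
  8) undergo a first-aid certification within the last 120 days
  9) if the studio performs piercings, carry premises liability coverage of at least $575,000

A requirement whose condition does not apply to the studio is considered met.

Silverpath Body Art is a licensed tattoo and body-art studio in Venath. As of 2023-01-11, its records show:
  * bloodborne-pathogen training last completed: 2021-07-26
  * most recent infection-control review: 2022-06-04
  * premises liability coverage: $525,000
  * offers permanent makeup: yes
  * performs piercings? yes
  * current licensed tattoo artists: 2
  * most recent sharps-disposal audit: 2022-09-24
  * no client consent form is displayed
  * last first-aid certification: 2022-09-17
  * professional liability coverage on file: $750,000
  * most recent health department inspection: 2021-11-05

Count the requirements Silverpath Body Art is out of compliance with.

1. infection-control review 221 days ago vs limit 180 → not met
2. condition 'offers permanent makeup' holds; client consent form absent → not met
3. bloodborne-pathogen training 534 days ago vs limit 540 → met
4. professional liability coverage $750,000 < $850,000 → not met
5. health department inspection 432 days ago vs limit 365 → not met
6. sharps-disposal audit 109 days ago vs limit 180 → met
7. licensed tattoo artists 2 < 5 → not met
8. first-aid certification 116 days ago vs limit 120 → met
9. condition 'performs piercings' holds; premises liability coverage $525,000 < $575,000 → not met
Not met: 6 of 9

6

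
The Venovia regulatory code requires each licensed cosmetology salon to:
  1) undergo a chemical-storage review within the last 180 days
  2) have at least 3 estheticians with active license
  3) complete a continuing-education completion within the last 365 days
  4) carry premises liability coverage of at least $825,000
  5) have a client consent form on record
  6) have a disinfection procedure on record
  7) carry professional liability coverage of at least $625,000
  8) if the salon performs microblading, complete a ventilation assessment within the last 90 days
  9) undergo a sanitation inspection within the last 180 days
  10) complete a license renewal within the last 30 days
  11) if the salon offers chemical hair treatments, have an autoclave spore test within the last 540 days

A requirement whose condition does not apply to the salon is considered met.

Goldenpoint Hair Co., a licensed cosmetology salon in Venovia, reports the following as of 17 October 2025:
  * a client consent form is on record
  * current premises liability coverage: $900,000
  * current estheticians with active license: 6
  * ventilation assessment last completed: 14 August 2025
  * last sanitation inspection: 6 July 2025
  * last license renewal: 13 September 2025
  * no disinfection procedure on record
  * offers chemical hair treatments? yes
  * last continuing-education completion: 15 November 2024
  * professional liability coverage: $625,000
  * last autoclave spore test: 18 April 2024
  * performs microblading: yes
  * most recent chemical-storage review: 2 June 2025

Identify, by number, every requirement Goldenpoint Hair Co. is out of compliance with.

6, 10, 11

1. chemical-storage review 137 days ago vs limit 180 → met
2. estheticians with active license 6 ≥ 3 → met
3. continuing-education completion 336 days ago vs limit 365 → met
4. premises liability coverage $900,000 ≥ $825,000 → met
5. client consent form present → met
6. disinfection procedure absent → not met
7. professional liability coverage $625,000 ≥ $625,000 → met
8. condition 'performs microblading' holds; ventilation assessment 64 days ago vs limit 90 → met
9. sanitation inspection 103 days ago vs limit 180 → met
10. license renewal 34 days ago vs limit 30 → not met
11. condition 'offers chemical hair treatments' holds; autoclave spore test 547 days ago vs limit 540 → not met
Not met: 6, 10, 11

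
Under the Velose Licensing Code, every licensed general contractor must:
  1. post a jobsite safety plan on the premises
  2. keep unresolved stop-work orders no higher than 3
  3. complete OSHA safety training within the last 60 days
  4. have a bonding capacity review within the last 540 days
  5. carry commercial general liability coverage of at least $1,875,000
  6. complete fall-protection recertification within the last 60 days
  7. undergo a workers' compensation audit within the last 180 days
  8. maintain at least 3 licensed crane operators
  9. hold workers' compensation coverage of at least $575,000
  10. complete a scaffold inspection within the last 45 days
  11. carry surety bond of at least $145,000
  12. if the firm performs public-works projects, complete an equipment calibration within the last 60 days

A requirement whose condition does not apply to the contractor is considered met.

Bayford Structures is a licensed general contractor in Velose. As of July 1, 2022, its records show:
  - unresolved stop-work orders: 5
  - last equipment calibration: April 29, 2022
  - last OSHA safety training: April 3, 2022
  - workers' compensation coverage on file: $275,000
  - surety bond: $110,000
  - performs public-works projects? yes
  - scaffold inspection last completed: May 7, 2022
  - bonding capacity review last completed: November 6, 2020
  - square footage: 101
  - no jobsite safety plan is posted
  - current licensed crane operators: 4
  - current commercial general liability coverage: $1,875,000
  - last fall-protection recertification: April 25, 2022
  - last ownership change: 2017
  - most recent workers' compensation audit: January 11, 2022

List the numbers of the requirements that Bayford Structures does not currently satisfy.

1. jobsite safety plan absent → not met
2. unresolved stop-work orders 5 > 3 → not met
3. OSHA safety training 89 days ago vs limit 60 → not met
4. bonding capacity review 602 days ago vs limit 540 → not met
5. commercial general liability coverage $1,875,000 ≥ $1,875,000 → met
6. fall-protection recertification 67 days ago vs limit 60 → not met
7. workers' compensation audit 171 days ago vs limit 180 → met
8. licensed crane operators 4 ≥ 3 → met
9. workers' compensation coverage $275,000 < $575,000 → not met
10. scaffold inspection 55 days ago vs limit 45 → not met
11. surety bond $110,000 < $145,000 → not met
12. condition 'performs public-works projects' holds; equipment calibration 63 days ago vs limit 60 → not met
Not met: 1, 2, 3, 4, 6, 9, 10, 11, 12

1, 2, 3, 4, 6, 9, 10, 11, 12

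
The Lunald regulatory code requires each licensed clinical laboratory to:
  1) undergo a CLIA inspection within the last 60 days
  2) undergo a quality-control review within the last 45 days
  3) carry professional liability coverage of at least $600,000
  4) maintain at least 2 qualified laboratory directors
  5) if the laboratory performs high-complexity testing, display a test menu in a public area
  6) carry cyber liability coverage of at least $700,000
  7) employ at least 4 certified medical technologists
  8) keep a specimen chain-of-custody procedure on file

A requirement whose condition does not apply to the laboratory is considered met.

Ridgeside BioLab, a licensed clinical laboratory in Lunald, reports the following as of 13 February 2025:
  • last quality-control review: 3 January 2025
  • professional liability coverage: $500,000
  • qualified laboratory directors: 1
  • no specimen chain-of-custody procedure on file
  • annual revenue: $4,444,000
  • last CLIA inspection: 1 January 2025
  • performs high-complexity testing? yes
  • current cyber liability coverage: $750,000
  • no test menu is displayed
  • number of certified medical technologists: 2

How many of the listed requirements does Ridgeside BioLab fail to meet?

1. CLIA inspection 43 days ago vs limit 60 → met
2. quality-control review 41 days ago vs limit 45 → met
3. professional liability coverage $500,000 < $600,000 → not met
4. qualified laboratory directors 1 < 2 → not met
5. condition 'performs high-complexity testing' holds; test menu absent → not met
6. cyber liability coverage $750,000 ≥ $700,000 → met
7. certified medical technologists 2 < 4 → not met
8. specimen chain-of-custody procedure absent → not met
Not met: 5 of 8

5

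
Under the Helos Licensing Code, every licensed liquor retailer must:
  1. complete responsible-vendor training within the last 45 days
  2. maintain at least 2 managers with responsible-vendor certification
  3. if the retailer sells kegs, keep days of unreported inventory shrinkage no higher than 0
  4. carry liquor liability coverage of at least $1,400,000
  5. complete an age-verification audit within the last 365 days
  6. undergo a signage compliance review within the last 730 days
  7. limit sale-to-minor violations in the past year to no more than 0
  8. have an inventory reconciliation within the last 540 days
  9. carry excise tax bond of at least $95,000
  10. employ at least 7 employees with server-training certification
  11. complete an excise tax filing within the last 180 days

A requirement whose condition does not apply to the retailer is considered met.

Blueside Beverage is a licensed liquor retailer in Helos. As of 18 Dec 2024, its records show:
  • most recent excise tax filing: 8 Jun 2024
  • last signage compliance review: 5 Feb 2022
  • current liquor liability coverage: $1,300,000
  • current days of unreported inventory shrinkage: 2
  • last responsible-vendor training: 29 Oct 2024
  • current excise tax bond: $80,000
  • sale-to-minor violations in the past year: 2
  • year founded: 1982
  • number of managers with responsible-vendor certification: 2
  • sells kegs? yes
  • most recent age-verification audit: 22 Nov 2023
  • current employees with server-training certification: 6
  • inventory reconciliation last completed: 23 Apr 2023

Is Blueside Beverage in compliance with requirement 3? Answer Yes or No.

No

3. condition 'sells kegs' holds; days of unreported inventory shrinkage 2 > 0 → not met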